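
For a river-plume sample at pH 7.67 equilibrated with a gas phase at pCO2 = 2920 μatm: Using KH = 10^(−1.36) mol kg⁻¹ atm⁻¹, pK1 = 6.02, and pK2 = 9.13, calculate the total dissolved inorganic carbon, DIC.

[CO2*] = KH · pCO2 = 10^(−1.36) × 2920×10^-6 = 1.275×10^-4 mol/kg
α₀ = 1/(1 + K1/[H⁺] + K1K2/[H⁺]²) = 1/(1 + 10^+1.65 + 10^+0.19) = 0.02118
DIC = [CO2*]/α₀ = 1.275×10^-4 / 0.02118 = 6.02 mmol/kg

DIC = 6.02 mmol/kg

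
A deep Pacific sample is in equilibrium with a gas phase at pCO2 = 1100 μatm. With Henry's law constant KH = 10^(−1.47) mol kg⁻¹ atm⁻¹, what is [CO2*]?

KH = 10^(−1.47) = 3.388×10^-2 mol kg⁻¹ atm⁻¹
[CO2*] = KH · pCO2 = 3.388×10^-2 × 1100×10^-6 atm = 3.73×10^-5 mol/kg

[CO2*] = 37.3 μmol/kg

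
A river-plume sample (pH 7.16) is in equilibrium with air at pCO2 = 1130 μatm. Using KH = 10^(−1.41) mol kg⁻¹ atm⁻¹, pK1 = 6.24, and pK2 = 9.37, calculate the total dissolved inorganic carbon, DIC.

DIC = 0.412 mmol/kg

[CO2*] = KH · pCO2 = 10^(−1.41) × 1130×10^-6 = 4.396×10^-5 mol/kg
α₀ = 1/(1 + K1/[H⁺] + K1K2/[H⁺]²) = 1/(1 + 10^+0.92 + 10^-1.29) = 0.1067
DIC = [CO2*]/α₀ = 4.396×10^-5 / 0.1067 = 0.412 mmol/kg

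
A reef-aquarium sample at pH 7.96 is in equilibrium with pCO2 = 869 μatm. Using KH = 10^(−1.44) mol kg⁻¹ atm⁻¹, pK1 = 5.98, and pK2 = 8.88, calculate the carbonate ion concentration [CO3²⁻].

[CO2*] = KH · pCO2 = 10^(−1.44) × 869×10^-6 = 3.155×10^-5 mol/kg
α₀ = 1/(1 + K1/[H⁺] + K1K2/[H⁺]²) = 1/(1 + 10^+1.98 + 10^+1.06) = 0.009261
DIC = [CO2*]/α₀ = 3.155×10^-5 / 0.009261 = 3.407 mmol/kg
[CO3²⁻] = α₂·DIC; α₂ = 0.1063, so [CO3²⁻] = 0.1063 × 3.407 = 0.362 mmol/kg

[CO3²⁻] = 0.362 mmol/kg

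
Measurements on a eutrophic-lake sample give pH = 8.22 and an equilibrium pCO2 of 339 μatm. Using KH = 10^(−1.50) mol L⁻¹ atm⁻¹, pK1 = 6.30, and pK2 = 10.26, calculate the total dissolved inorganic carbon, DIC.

[CO2*] = KH · pCO2 = 10^(−1.50) × 339×10^-6 = 1.072×10^-5 mol/L
α₀ = 1/(1 + K1/[H⁺] + K1K2/[H⁺]²) = 1/(1 + 10^+1.92 + 10^-0.12) = 0.01177
DIC = [CO2*]/α₀ = 1.072×10^-5 / 0.01177 = 0.911 mmol/L

DIC = 0.911 mmol/L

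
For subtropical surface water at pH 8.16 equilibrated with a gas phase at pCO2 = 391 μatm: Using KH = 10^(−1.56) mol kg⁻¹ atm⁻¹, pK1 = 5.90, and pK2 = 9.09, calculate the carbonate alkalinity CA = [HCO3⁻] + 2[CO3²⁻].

CA = 2.42 mmol/kg

[CO2*] = KH · pCO2 = 10^(−1.56) × 391×10^-6 = 1.077×10^-5 mol/kg
α₀ = 1/(1 + K1/[H⁺] + K1K2/[H⁺]²) = 1/(1 + 10^+2.26 + 10^+1.33) = 0.004894
DIC = [CO2*]/α₀ = 1.077×10^-5 / 0.004894 = 2.201 mmol/kg
CA = (α₁ + 2α₂)·DIC = (0.8905 + 2×0.1046) × 2.201 = 2.42 mmol/kg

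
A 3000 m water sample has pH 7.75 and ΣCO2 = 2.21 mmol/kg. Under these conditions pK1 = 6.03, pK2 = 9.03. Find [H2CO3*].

[CO2*] = 0.0393 mmol/kg

α₀ = 1 / (1 + K1/[H⁺] + K1K2/[H⁺]²) = 1 / (1 + 10^+1.72 + 10^+0.44)
   = 1 / (1 + 52.481 + 2.7542) = 1/56.235 = 0.01778
[CO2*] = α₀ × DIC = 0.01778 × 2.21 = 0.0393 mmol/kg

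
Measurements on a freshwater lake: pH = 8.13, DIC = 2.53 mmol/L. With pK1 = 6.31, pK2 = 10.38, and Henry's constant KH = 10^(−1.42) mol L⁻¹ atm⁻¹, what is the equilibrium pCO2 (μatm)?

pCO2 = 987 μatm

α₀ = 1 / (1 + K1/[H⁺] + K1K2/[H⁺]²) = 1 / (1 + 10^+1.82 + 10^-0.43)
   = 1 / (1 + 66.069 + 0.37154) = 1/67.441 = 0.01483
[CO2*] = α₀ × DIC = 0.01483 × 2.53 = 0.03751 mmol/L
pCO2 = [CO2*]/KH = 3.751×10^-5 / 3.802×10^-2 = 987 μatm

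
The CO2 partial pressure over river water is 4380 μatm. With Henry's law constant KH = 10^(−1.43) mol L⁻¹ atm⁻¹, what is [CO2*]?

[CO2*] = 163 μmol/L

KH = 10^(−1.43) = 3.715×10^-2 mol L⁻¹ atm⁻¹
[CO2*] = KH · pCO2 = 3.715×10^-2 × 4380×10^-6 atm = 1.63×10^-4 mol/L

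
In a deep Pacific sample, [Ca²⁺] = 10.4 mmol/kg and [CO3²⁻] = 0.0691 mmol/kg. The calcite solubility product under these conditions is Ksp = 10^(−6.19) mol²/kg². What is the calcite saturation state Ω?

Ω = 1.11

Ksp = 10^(−6.19) = 6.457×10^-7
Ω = [Ca²⁺][CO3²⁻]/Ksp = (10.4×10^-3)(0.0691×10^-3) / 6.457×10^-7 = 1.11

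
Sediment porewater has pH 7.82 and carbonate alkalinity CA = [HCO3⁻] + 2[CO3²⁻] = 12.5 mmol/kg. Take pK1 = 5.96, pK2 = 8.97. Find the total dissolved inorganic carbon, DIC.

DIC = 11.9 mmol/kg

CA = [HCO3⁻] + 2[CO3²⁻] = (α₁ + 2α₂)·DIC
At pH 7.82: [H⁺]/K1 = 10^-1.86 = 0.013804, K2/[H⁺] = 10^-1.15 = 0.070795
α₁ = 1/(1 + 0.013804 + 0.070795) = 1/1.0846 = 0.9220; α₂ = α₁·K2/[H⁺] = 0.06527
α₁ + 2α₂ = 1.0525
DIC = CA / (α₁ + 2α₂) = 12.5 / 1.0525 = 11.9 mmol/kg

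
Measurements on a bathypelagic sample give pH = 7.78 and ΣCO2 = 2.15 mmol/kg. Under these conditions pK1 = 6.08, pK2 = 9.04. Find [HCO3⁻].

[HCO3⁻] = 2.00 mmol/kg

α₁ = 1 / (1 + [H⁺]/K1 + K2/[H⁺]) = 1 / (1 + 10^-1.70 + 10^-1.26)
   = 1 / (1 + 0.019953 + 0.054954) = 1/1.0749 = 0.9303
[HCO3⁻] = α₁ × DIC = 0.9303 × 2.15 = 2.00 mmol/kg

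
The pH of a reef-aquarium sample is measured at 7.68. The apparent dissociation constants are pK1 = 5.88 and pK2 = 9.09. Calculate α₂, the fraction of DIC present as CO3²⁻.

α₂ = 1 / (1 + [H⁺]/K2 + [H⁺]²/(K1K2)) = 1 / (1 + 10^+1.41 + 10^-0.39)
   = 1 / (1 + 25.704 + 0.40738) = 1/27.111 = 0.03688

α₂ = 0.0369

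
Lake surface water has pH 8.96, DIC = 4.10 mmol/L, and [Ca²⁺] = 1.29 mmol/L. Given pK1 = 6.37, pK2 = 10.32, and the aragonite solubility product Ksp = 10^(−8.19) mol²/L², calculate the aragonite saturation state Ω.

Ω = 34.2

α₂ = 1 / (1 + [H⁺]/K2 + [H⁺]²/(K1K2)) = 1 / (1 + 10^+1.36 + 10^-1.23)
   = 1 / (1 + 22.909 + 0.058884) = 1/23.968 = 0.04172
[CO3²⁻] = α₂ × DIC = 0.04172 × 4.10 = 0.1711 mmol/L
Ksp = 10^(−8.19) = 6.457×10^-9
Ω = [Ca²⁺][CO3²⁻]/Ksp = (1.29×10^-3)(1.711×10^-4) / 6.457×10^-9 = 34.2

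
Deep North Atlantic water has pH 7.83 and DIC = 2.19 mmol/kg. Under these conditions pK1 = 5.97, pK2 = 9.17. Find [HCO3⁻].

α₁ = 1 / (1 + [H⁺]/K1 + K2/[H⁺]) = 1 / (1 + 10^-1.86 + 10^-1.34)
   = 1 / (1 + 0.013804 + 0.045709) = 1/1.0595 = 0.9438
[HCO3⁻] = α₁ × DIC = 0.9438 × 2.19 = 2.07 mmol/kg

[HCO3⁻] = 2.07 mmol/kg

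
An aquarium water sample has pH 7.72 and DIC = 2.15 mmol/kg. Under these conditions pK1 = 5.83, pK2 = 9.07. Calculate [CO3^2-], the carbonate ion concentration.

[CO3²⁻] = 0.0908 mmol/kg

α₂ = 1 / (1 + [H⁺]/K2 + [H⁺]²/(K1K2)) = 1 / (1 + 10^+1.35 + 10^-0.54)
   = 1 / (1 + 22.387 + 0.28840) = 1/23.676 = 0.04224
[CO3²⁻] = α₂ × DIC = 0.04224 × 2.15 = 0.0908 mmol/kg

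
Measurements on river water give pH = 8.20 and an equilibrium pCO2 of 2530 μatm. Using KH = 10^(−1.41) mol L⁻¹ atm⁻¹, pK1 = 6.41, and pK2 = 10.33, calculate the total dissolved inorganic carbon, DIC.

[CO2*] = KH · pCO2 = 10^(−1.41) × 2530×10^-6 = 9.843×10^-5 mol/L
α₀ = 1/(1 + K1/[H⁺] + K1K2/[H⁺]²) = 1/(1 + 10^+1.79 + 10^-0.34) = 0.01584
DIC = [CO2*]/α₀ = 9.843×10^-5 / 0.01584 = 6.21 mmol/L

DIC = 6.21 mmol/L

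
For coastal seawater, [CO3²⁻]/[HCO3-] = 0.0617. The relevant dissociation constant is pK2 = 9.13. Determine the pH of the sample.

From K2 = [H⁺][CO3²⁻]/[HCO3-]:  pH = pK2 + log₁₀([CO3²⁻]/[HCO3-])
log₁₀(0.0617) = -1.210
pH = 9.13 + (-1.210) = 7.92

pH = 7.92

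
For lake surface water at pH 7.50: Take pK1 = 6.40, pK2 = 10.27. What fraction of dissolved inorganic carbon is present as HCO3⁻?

α₁ = 1 / (1 + [H⁺]/K1 + K2/[H⁺]) = 1 / (1 + 10^-1.10 + 10^-2.77)
   = 1 / (1 + 0.079433 + 0.0016982) = 1/1.0811 = 0.9250

α₁ = 0.925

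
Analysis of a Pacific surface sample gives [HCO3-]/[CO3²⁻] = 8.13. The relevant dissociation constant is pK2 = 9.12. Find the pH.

From K2 = [H⁺][CO3²⁻]/[HCO3-]:  pH = pK2 − log₁₀([HCO3-]/[CO3²⁻])
log₁₀(8.13) = +0.910
pH = 9.12 − (+0.910) = 8.21

pH = 8.21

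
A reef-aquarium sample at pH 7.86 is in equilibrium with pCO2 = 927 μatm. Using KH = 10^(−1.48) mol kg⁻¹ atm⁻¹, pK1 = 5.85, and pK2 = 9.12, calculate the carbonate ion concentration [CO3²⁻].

[CO2*] = KH · pCO2 = 10^(−1.48) × 927×10^-6 = 3.070×10^-5 mol/kg
α₀ = 1/(1 + K1/[H⁺] + K1K2/[H⁺]²) = 1/(1 + 10^+2.01 + 10^+0.75) = 0.009178
DIC = [CO2*]/α₀ = 3.070×10^-5 / 0.009178 = 3.344 mmol/kg
[CO3²⁻] = α₂·DIC; α₂ = 0.05161, so [CO3²⁻] = 0.05161 × 3.344 = 0.173 mmol/kg

[CO3²⁻] = 0.173 mmol/kg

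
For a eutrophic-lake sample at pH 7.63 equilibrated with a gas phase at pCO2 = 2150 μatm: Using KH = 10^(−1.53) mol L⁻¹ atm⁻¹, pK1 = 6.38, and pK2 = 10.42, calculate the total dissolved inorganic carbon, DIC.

[CO2*] = KH · pCO2 = 10^(−1.53) × 2150×10^-6 = 6.345×10^-5 mol/L
α₀ = 1/(1 + K1/[H⁺] + K1K2/[H⁺]²) = 1/(1 + 10^+1.25 + 10^-1.54) = 0.05316
DIC = [CO2*]/α₀ = 6.345×10^-5 / 0.05316 = 1.19 mmol/L

DIC = 1.19 mmol/L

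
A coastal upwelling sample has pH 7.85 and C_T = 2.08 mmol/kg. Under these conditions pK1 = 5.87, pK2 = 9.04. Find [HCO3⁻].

[HCO3⁻] = 1.93 mmol/kg

α₁ = 1 / (1 + [H⁺]/K1 + K2/[H⁺]) = 1 / (1 + 10^-1.98 + 10^-1.19)
   = 1 / (1 + 0.010471 + 0.064565) = 1/1.0750 = 0.9302
[HCO3⁻] = α₁ × DIC = 0.9302 × 2.08 = 1.93 mmol/kg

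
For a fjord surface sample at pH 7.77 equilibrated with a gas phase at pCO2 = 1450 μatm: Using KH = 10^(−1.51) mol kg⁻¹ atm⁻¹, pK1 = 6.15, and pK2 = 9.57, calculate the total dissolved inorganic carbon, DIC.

[CO2*] = KH · pCO2 = 10^(−1.51) × 1450×10^-6 = 4.481×10^-5 mol/kg
α₀ = 1/(1 + K1/[H⁺] + K1K2/[H⁺]²) = 1/(1 + 10^+1.62 + 10^-0.18) = 0.02307
DIC = [CO2*]/α₀ = 4.481×10^-5 / 0.02307 = 1.94 mmol/kg

DIC = 1.94 mmol/kg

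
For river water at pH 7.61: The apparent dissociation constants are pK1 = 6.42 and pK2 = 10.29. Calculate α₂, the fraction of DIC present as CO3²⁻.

α₂ = 0.00196

α₂ = 1 / (1 + [H⁺]/K2 + [H⁺]²/(K1K2)) = 1 / (1 + 10^+2.68 + 10^+1.49)
   = 1 / (1 + 478.63 + 30.903) = 1/510.53 = 0.001959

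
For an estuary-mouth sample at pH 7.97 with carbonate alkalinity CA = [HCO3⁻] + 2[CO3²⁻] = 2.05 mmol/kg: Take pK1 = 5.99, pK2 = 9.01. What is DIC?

DIC = 1.91 mmol/kg

CA = [HCO3⁻] + 2[CO3²⁻] = (α₁ + 2α₂)·DIC
At pH 7.97: [H⁺]/K1 = 10^-1.98 = 0.010471, K2/[H⁺] = 10^-1.04 = 0.091201
α₁ = 1/(1 + 0.010471 + 0.091201) = 1/1.1017 = 0.9077; α₂ = α₁·K2/[H⁺] = 0.08278
α₁ + 2α₂ = 1.0733
DIC = CA / (α₁ + 2α₂) = 2.05 / 1.0733 = 1.91 mmol/kg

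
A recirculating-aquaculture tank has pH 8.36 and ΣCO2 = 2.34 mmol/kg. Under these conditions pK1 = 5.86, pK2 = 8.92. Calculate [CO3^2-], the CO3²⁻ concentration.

[CO3²⁻] = 0.504 mmol/kg

α₂ = 1 / (1 + [H⁺]/K2 + [H⁺]²/(K1K2)) = 1 / (1 + 10^+0.56 + 10^-1.94)
   = 1 / (1 + 3.6308 + 0.011482) = 1/4.6423 = 0.2154
[CO3²⁻] = α₂ × DIC = 0.2154 × 2.34 = 0.504 mmol/kg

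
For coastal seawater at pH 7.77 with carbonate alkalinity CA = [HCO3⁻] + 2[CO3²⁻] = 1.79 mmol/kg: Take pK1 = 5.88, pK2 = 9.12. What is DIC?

CA = [HCO3⁻] + 2[CO3²⁻] = (α₁ + 2α₂)·DIC
At pH 7.77: [H⁺]/K1 = 10^-1.89 = 0.012882, K2/[H⁺] = 10^-1.35 = 0.044668
α₁ = 1/(1 + 0.012882 + 0.044668) = 1/1.0576 = 0.9456; α₂ = α₁·K2/[H⁺] = 0.04224
α₁ + 2α₂ = 1.0301
DIC = CA / (α₁ + 2α₂) = 1.79 / 1.0301 = 1.74 mmol/kg

DIC = 1.74 mmol/kg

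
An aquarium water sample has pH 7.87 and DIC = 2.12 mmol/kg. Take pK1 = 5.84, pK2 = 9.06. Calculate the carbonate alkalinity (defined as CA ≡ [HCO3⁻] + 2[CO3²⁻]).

CA = [HCO3⁻] + 2[CO3²⁻] = (α₁ + 2α₂)·DIC
At pH 7.87: [H⁺]/K1 = 10^-2.03 = 0.0093325, K2/[H⁺] = 10^-1.19 = 0.064565
α₁ = 1/(1 + 0.0093325 + 0.064565) = 1/1.0739 = 0.9312; α₂ = α₁·K2/[H⁺] = 0.06012
α₁ + 2α₂ = 1.0514
CA = 1.0514 × 2.12 = 2.23 mmol/kg

CA = 2.23 mmol/kg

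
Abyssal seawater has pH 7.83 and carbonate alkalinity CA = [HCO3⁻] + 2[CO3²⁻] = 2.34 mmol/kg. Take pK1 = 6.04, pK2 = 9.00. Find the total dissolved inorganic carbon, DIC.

DIC = 2.23 mmol/kg

CA = [HCO3⁻] + 2[CO3²⁻] = (α₁ + 2α₂)·DIC
At pH 7.83: [H⁺]/K1 = 10^-1.79 = 0.016218, K2/[H⁺] = 10^-1.17 = 0.067608
α₁ = 1/(1 + 0.016218 + 0.067608) = 1/1.0838 = 0.9227; α₂ = α₁·K2/[H⁺] = 0.06238
α₁ + 2α₂ = 1.0474
DIC = CA / (α₁ + 2α₂) = 2.34 / 1.0474 = 2.23 mmol/kg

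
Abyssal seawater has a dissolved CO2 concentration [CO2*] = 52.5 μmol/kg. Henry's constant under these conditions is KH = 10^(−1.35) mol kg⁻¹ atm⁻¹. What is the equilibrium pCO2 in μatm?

KH = 10^(−1.35) = 4.467×10^-2 mol kg⁻¹ atm⁻¹
pCO2 = [CO2*]/KH = 52.5×10^-6 / 4.467×10^-2 = 1.18×10^-3 atm = 1180 μatm

pCO2 = 1180 μatm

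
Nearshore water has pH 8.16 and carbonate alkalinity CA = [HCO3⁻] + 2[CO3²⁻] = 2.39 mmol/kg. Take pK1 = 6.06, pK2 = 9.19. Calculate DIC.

DIC = 2.22 mmol/kg

CA = [HCO3⁻] + 2[CO3²⁻] = (α₁ + 2α₂)·DIC
At pH 8.16: [H⁺]/K1 = 10^-2.10 = 0.0079433, K2/[H⁺] = 10^-1.03 = 0.093325
α₁ = 1/(1 + 0.0079433 + 0.093325) = 1/1.1013 = 0.9080; α₂ = α₁·K2/[H⁺] = 0.08474
α₁ + 2α₂ = 1.0775
DIC = CA / (α₁ + 2α₂) = 2.39 / 1.0775 = 2.22 mmol/kg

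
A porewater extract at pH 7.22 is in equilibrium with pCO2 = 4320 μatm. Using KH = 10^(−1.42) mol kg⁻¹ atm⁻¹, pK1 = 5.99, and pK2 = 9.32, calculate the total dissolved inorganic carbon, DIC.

DIC = 2.98 mmol/kg

[CO2*] = KH · pCO2 = 10^(−1.42) × 4320×10^-6 = 1.642×10^-4 mol/kg
α₀ = 1/(1 + K1/[H⁺] + K1K2/[H⁺]²) = 1/(1 + 10^+1.23 + 10^-0.87) = 0.05520
DIC = [CO2*]/α₀ = 1.642×10^-4 / 0.05520 = 2.98 mmol/kg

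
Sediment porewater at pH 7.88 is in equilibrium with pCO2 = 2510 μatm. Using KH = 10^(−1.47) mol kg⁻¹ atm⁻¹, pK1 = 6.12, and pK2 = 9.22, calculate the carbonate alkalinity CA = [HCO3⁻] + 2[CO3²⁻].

[CO2*] = KH · pCO2 = 10^(−1.47) × 2510×10^-6 = 8.505×10^-5 mol/kg
α₀ = 1/(1 + K1/[H⁺] + K1K2/[H⁺]²) = 1/(1 + 10^+1.76 + 10^+0.42) = 0.01635
DIC = [CO2*]/α₀ = 8.505×10^-5 / 0.01635 = 5.203 mmol/kg
CA = (α₁ + 2α₂)·DIC = (0.9407 + 2×0.04300) × 5.203 = 5.34 mmol/kg

CA = 5.34 mmol/kg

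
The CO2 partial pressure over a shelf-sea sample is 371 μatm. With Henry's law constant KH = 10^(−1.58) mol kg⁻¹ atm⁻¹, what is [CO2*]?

[CO2*] = 9.76 μmol/kg

KH = 10^(−1.58) = 2.630×10^-2 mol kg⁻¹ atm⁻¹
[CO2*] = KH · pCO2 = 2.630×10^-2 × 371×10^-6 atm = 9.76×10^-6 mol/kg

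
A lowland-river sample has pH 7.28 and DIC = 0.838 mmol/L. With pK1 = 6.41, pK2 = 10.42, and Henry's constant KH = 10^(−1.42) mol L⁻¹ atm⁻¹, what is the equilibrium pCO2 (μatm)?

α₀ = 1 / (1 + K1/[H⁺] + K1K2/[H⁺]²) = 1 / (1 + 10^+0.87 + 10^-2.27)
   = 1 / (1 + 7.4131 + 0.0053703) = 1/8.4185 = 0.1188
[CO2*] = α₀ × DIC = 0.1188 × 0.838 = 0.09954 mmol/L
pCO2 = [CO2*]/KH = 9.954×10^-5 / 3.802×10^-2 = 2620 μatm

pCO2 = 2620 μatm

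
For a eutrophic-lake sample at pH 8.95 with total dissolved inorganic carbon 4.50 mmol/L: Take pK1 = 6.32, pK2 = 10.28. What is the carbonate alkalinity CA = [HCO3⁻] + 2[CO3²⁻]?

CA = [HCO3⁻] + 2[CO3²⁻] = (α₁ + 2α₂)·DIC
At pH 8.95: [H⁺]/K1 = 10^-2.63 = 0.0023442, K2/[H⁺] = 10^-1.33 = 0.046774
α₁ = 1/(1 + 0.0023442 + 0.046774) = 1/1.0491 = 0.9532; α₂ = α₁·K2/[H⁺] = 0.04458
α₁ + 2α₂ = 1.0423
CA = 1.0423 × 4.50 = 4.69 mmol/L

CA = 4.69 mmol/L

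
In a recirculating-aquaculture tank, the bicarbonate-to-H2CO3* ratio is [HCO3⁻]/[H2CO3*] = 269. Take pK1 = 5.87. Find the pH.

From K1 = [H⁺][HCO3⁻]/[H2CO3*]:  pH = pK1 + log₁₀([HCO3⁻]/[H2CO3*])
log₁₀(269) = +2.430
pH = 5.87 + (+2.430) = 8.30

pH = 8.30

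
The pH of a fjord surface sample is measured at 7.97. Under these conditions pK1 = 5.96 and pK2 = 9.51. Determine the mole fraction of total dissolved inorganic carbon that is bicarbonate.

α₁ = 0.963

α₁ = 1 / (1 + [H⁺]/K1 + K2/[H⁺]) = 1 / (1 + 10^-2.01 + 10^-1.54)
   = 1 / (1 + 0.0097724 + 0.028840) = 1/1.0386 = 0.9628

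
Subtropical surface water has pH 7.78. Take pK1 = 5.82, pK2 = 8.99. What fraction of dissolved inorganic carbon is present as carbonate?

α₂ = 0.0575

α₂ = 1 / (1 + [H⁺]/K2 + [H⁺]²/(K1K2)) = 1 / (1 + 10^+1.21 + 10^-0.75)
   = 1 / (1 + 16.218 + 0.17783) = 1/17.396 = 0.05748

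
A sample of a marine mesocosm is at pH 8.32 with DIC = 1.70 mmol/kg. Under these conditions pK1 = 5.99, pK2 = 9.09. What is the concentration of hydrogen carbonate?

[HCO3⁻] = 1.45 mmol/kg

α₁ = 1 / (1 + [H⁺]/K1 + K2/[H⁺]) = 1 / (1 + 10^-2.33 + 10^-0.77)
   = 1 / (1 + 0.0046774 + 0.16982) = 1/1.1745 = 0.8514
[HCO3⁻] = α₁ × DIC = 0.8514 × 1.70 = 1.45 mmol/kg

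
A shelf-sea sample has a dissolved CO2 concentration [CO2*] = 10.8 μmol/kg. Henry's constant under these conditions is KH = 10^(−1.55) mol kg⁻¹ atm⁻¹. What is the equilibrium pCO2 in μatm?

KH = 10^(−1.55) = 2.818×10^-2 mol kg⁻¹ atm⁻¹
pCO2 = [CO2*]/KH = 10.8×10^-6 / 2.818×10^-2 = 3.83×10^-4 atm = 383 μatm

pCO2 = 383 μatm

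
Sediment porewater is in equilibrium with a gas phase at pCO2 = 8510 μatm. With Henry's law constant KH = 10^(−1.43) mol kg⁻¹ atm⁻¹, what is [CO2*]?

KH = 10^(−1.43) = 3.715×10^-2 mol kg⁻¹ atm⁻¹
[CO2*] = KH · pCO2 = 3.715×10^-2 × 8510×10^-6 atm = 3.16×10^-4 mol/kg

[CO2*] = 316 μmol/kg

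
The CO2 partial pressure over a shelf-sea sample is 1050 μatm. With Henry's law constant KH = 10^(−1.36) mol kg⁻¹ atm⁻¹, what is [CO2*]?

KH = 10^(−1.36) = 4.365×10^-2 mol kg⁻¹ atm⁻¹
[CO2*] = KH · pCO2 = 4.365×10^-2 × 1050×10^-6 atm = 4.58×10^-5 mol/kg

[CO2*] = 45.8 μmol/kg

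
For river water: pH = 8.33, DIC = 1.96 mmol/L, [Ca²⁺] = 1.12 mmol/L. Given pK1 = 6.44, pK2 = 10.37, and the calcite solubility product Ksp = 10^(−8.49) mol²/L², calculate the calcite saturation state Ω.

α₂ = 1 / (1 + [H⁺]/K2 + [H⁺]²/(K1K2)) = 1 / (1 + 10^+2.04 + 10^+0.15)
   = 1 / (1 + 109.65 + 1.4125) = 1/112.06 = 0.008924
[CO3²⁻] = α₂ × DIC = 0.008924 × 1.96 = 0.01749 mmol/L = 17.49 μmol/L
Ksp = 10^(−8.49) = 3.236×10^-9
Ω = [Ca²⁺][CO3²⁻]/Ksp = (1.12×10^-3)(1.749×10^-5) / 3.236×10^-9 = 6.05

Ω = 6.05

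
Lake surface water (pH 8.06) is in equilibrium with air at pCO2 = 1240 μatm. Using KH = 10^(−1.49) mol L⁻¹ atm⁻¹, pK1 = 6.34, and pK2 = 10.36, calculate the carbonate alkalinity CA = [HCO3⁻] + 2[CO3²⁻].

CA = 2.13 mmol/L

[CO2*] = KH · pCO2 = 10^(−1.49) × 1240×10^-6 = 4.013×10^-5 mol/L
α₀ = 1/(1 + K1/[H⁺] + K1K2/[H⁺]²) = 1/(1 + 10^+1.72 + 10^-0.58) = 0.01861
DIC = [CO2*]/α₀ = 4.013×10^-5 / 0.01861 = 2.157 mmol/L
CA = (α₁ + 2α₂)·DIC = (0.9765 + 2×0.004894) × 2.157 = 2.13 mmol/L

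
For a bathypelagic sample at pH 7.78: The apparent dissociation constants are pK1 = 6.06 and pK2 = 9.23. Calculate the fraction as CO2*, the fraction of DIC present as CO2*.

α₀ = 1 / (1 + K1/[H⁺] + K1K2/[H⁺]²) = 1 / (1 + 10^+1.72 + 10^+0.27)
   = 1 / (1 + 52.481 + 1.8621) = 1/55.343 = 0.01807

α₀ = 0.0181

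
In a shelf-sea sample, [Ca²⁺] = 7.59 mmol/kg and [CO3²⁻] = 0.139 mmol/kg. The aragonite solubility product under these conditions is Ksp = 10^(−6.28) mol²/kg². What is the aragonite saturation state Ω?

Ksp = 10^(−6.28) = 5.248×10^-7
Ω = [Ca²⁺][CO3²⁻]/Ksp = (7.59×10^-3)(0.139×10^-3) / 5.248×10^-7 = 2.01

Ω = 2.01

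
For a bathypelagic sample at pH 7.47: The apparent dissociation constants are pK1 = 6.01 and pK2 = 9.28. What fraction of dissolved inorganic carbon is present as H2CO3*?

α₀ = 1 / (1 + K1/[H⁺] + K1K2/[H⁺]²) = 1 / (1 + 10^+1.46 + 10^-0.35)
   = 1 / (1 + 28.840 + 0.44668) = 1/30.287 = 0.03302

α₀ = 0.0330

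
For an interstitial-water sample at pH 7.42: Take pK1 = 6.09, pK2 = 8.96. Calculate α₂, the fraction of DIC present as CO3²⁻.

α₂ = 1 / (1 + [H⁺]/K2 + [H⁺]²/(K1K2)) = 1 / (1 + 10^+1.54 + 10^+0.21)
   = 1 / (1 + 34.674 + 1.6218) = 1/37.295 = 0.02681

α₂ = 0.0268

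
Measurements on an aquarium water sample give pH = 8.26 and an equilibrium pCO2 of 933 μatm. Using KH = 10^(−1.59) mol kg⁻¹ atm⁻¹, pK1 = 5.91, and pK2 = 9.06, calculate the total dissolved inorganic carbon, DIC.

DIC = 6.24 mmol/kg

[CO2*] = KH · pCO2 = 10^(−1.59) × 933×10^-6 = 2.398×10^-5 mol/kg
α₀ = 1/(1 + K1/[H⁺] + K1K2/[H⁺]²) = 1/(1 + 10^+2.35 + 10^+1.55) = 0.003841
DIC = [CO2*]/α₀ = 2.398×10^-5 / 0.003841 = 6.24 mmol/kg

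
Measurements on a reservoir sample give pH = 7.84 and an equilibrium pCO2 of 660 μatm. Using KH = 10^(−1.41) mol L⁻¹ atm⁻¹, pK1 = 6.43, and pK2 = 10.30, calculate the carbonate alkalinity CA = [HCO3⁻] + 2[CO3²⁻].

[CO2*] = KH · pCO2 = 10^(−1.41) × 660×10^-6 = 2.568×10^-5 mol/L
α₀ = 1/(1 + K1/[H⁺] + K1K2/[H⁺]²) = 1/(1 + 10^+1.41 + 10^-1.05) = 0.03732
DIC = [CO2*]/α₀ = 2.568×10^-5 / 0.03732 = 0.6880 mmol/L
CA = (α₁ + 2α₂)·DIC = (0.9594 + 2×0.003326) × 0.6880 = 0.665 mmol/L

CA = 0.665 mmol/L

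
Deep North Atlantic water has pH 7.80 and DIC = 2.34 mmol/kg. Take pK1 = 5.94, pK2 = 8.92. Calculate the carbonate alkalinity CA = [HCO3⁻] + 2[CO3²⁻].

CA = [HCO3⁻] + 2[CO3²⁻] = (α₁ + 2α₂)·DIC
At pH 7.80: [H⁺]/K1 = 10^-1.86 = 0.013804, K2/[H⁺] = 10^-1.12 = 0.075858
α₁ = 1/(1 + 0.013804 + 0.075858) = 1/1.0897 = 0.9177; α₂ = α₁·K2/[H⁺] = 0.06962
α₁ + 2α₂ = 1.0569
CA = 1.0569 × 2.34 = 2.47 mmol/kg

CA = 2.47 mmol/kg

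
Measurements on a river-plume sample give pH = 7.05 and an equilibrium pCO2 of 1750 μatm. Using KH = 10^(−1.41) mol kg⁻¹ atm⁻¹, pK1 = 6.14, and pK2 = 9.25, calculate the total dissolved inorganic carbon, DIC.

[CO2*] = KH · pCO2 = 10^(−1.41) × 1750×10^-6 = 6.808×10^-5 mol/kg
α₀ = 1/(1 + K1/[H⁺] + K1K2/[H⁺]²) = 1/(1 + 10^+0.91 + 10^-1.29) = 0.1089
DIC = [CO2*]/α₀ = 6.808×10^-5 / 0.1089 = 0.625 mmol/kg

DIC = 0.625 mmol/kg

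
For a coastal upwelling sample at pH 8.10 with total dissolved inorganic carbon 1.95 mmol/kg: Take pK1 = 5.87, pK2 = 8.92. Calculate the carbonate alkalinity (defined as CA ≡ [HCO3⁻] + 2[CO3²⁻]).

CA = [HCO3⁻] + 2[CO3²⁻] = (α₁ + 2α₂)·DIC
At pH 8.10: [H⁺]/K1 = 10^-2.23 = 0.0058884, K2/[H⁺] = 10^-0.82 = 0.15136
α₁ = 1/(1 + 0.0058884 + 0.15136) = 1/1.1572 = 0.8641; α₂ = α₁·K2/[H⁺] = 0.1308
α₁ + 2α₂ = 1.1257
CA = 1.1257 × 1.95 = 2.20 mmol/kg

CA = 2.20 mmol/kg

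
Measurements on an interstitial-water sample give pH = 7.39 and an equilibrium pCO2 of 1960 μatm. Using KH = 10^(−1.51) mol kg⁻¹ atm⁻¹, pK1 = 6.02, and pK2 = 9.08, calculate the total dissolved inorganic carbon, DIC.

[CO2*] = KH · pCO2 = 10^(−1.51) × 1960×10^-6 = 6.057×10^-5 mol/kg
α₀ = 1/(1 + K1/[H⁺] + K1K2/[H⁺]²) = 1/(1 + 10^+1.37 + 10^-0.32) = 0.04013
DIC = [CO2*]/α₀ = 6.057×10^-5 / 0.04013 = 1.51 mmol/kg

DIC = 1.51 mmol/kg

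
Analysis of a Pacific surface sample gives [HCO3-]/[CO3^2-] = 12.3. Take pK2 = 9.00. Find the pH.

From K2 = [H⁺][CO3^2-]/[HCO3-]:  pH = pK2 − log₁₀([HCO3-]/[CO3^2-])
log₁₀(12.3) = +1.090
pH = 9.00 − (+1.090) = 7.91

pH = 7.91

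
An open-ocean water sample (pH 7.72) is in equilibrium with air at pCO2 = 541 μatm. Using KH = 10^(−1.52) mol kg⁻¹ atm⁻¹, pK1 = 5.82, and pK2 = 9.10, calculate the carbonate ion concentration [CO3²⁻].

[CO2*] = KH · pCO2 = 10^(−1.52) × 541×10^-6 = 1.634×10^-5 mol/kg
α₀ = 1/(1 + K1/[H⁺] + K1K2/[H⁺]²) = 1/(1 + 10^+1.90 + 10^+0.52) = 0.01194
DIC = [CO2*]/α₀ = 1.634×10^-5 / 0.01194 = 1.368 mmol/kg
[CO3²⁻] = α₂·DIC; α₂ = 0.03954, so [CO3²⁻] = 0.03954 × 1.368 = 0.0541 mmol/kg

[CO3²⁻] = 0.0541 mmol/kg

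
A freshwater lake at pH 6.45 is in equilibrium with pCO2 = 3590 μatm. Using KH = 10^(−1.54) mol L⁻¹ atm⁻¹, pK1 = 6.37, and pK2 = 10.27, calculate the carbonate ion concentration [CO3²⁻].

[CO2*] = KH · pCO2 = 10^(−1.54) × 3590×10^-6 = 1.035×10^-4 mol/L
α₀ = 1/(1 + K1/[H⁺] + K1K2/[H⁺]²) = 1/(1 + 10^+0.08 + 10^-3.74) = 0.4540
DIC = [CO2*]/α₀ = 1.035×10^-4 / 0.4540 = 0.2280 mmol/L
[CO3²⁻] = α₂·DIC; α₂ = 8.262×10^-5, so [CO3²⁻] = 8.262×10^-5 × 0.2280 = 1.88×10^-5 mmol/L = 0.0188 μmol/L

[CO3²⁻] = 0.0188 μmol/L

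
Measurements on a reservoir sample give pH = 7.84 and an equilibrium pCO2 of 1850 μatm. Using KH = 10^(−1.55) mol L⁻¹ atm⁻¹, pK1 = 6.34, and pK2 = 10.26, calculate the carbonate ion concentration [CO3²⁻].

[CO3²⁻] = 6.27 μmol/L

[CO2*] = KH · pCO2 = 10^(−1.55) × 1850×10^-6 = 5.214×10^-5 mol/L
α₀ = 1/(1 + K1/[H⁺] + K1K2/[H⁺]²) = 1/(1 + 10^+1.50 + 10^-0.92) = 0.03054
DIC = [CO2*]/α₀ = 5.214×10^-5 / 0.03054 = 1.707 mmol/L
[CO3²⁻] = α₂·DIC; α₂ = 0.003672, so [CO3²⁻] = 0.003672 × 1.707 = 0.00627 mmol/L = 6.27 μmol/L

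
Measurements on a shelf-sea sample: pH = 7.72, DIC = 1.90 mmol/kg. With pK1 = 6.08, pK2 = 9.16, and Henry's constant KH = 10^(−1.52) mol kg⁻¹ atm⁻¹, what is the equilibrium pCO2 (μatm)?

pCO2 = 1360 μatm

α₀ = 1 / (1 + K1/[H⁺] + K1K2/[H⁺]²) = 1 / (1 + 10^+1.64 + 10^+0.20)
   = 1 / (1 + 43.652 + 1.5849) = 1/46.236 = 0.02163
[CO2*] = α₀ × DIC = 0.02163 × 1.90 = 0.04109 mmol/kg
pCO2 = [CO2*]/KH = 4.109×10^-5 / 3.020×10^-2 = 1360 μatm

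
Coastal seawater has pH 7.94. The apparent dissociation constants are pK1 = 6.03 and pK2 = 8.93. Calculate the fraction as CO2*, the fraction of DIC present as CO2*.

α₀ = 0.0110

α₀ = 1 / (1 + K1/[H⁺] + K1K2/[H⁺]²) = 1 / (1 + 10^+1.91 + 10^+0.92)
   = 1 / (1 + 81.283 + 8.3176) = 1/90.601 = 0.01104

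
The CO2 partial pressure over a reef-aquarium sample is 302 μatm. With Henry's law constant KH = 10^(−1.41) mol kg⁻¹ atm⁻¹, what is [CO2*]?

[CO2*] = 11.7 μmol/kg

KH = 10^(−1.41) = 3.890×10^-2 mol kg⁻¹ atm⁻¹
[CO2*] = KH · pCO2 = 3.890×10^-2 × 302×10^-6 atm = 1.17×10^-5 mol/kg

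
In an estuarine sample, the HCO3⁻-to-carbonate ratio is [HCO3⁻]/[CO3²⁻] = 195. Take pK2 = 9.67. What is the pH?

From K2 = [H⁺][CO3²⁻]/[HCO3⁻]:  pH = pK2 − log₁₀([HCO3⁻]/[CO3²⁻])
log₁₀(195) = +2.290
pH = 9.67 − (+2.290) = 7.38

pH = 7.38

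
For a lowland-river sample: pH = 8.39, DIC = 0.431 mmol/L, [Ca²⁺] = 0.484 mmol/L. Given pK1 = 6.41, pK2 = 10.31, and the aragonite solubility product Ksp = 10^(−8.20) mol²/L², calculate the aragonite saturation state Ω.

α₂ = 1 / (1 + [H⁺]/K2 + [H⁺]²/(K1K2)) = 1 / (1 + 10^+1.92 + 10^-0.06)
   = 1 / (1 + 83.176 + 0.87096) = 1/85.047 = 0.01176
[CO3²⁻] = α₂ × DIC = 0.01176 × 0.431 = 0.005068 mmol/L = 5.068 μmol/L
Ksp = 10^(−8.20) = 6.310×10^-9
Ω = [Ca²⁺][CO3²⁻]/Ksp = (0.484×10^-3)(5.068×10^-6) / 6.310×10^-9 = 0.389

Ω = 0.389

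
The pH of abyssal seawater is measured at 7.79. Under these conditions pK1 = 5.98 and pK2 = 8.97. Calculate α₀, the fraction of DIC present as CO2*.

α₀ = 0.0143

α₀ = 1 / (1 + K1/[H⁺] + K1K2/[H⁺]²) = 1 / (1 + 10^+1.81 + 10^+0.63)
   = 1 / (1 + 64.565 + 4.2658) = 1/69.831 = 0.01432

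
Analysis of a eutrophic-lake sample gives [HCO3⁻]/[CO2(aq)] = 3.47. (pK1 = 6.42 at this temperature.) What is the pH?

From K1 = [H⁺][HCO3⁻]/[CO2(aq)]:  pH = pK1 + log₁₀([HCO3⁻]/[CO2(aq)])
log₁₀(3.47) = +0.540
pH = 6.42 + (+0.540) = 6.96

pH = 6.96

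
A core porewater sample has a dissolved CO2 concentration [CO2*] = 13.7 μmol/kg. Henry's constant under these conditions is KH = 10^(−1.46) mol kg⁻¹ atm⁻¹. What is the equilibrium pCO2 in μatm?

KH = 10^(−1.46) = 3.467×10^-2 mol kg⁻¹ atm⁻¹
pCO2 = [CO2*]/KH = 13.7×10^-6 / 3.467×10^-2 = 3.95×10^-4 atm = 395 μatm

pCO2 = 395 μatm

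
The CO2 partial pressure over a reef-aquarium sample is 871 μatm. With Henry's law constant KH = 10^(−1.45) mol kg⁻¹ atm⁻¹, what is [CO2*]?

KH = 10^(−1.45) = 3.548×10^-2 mol kg⁻¹ atm⁻¹
[CO2*] = KH · pCO2 = 3.548×10^-2 × 871×10^-6 atm = 3.09×10^-5 mol/kg

[CO2*] = 30.9 μmol/kg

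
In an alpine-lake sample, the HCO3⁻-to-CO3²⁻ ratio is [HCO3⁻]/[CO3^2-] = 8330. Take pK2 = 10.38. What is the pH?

From K2 = [H⁺][CO3^2-]/[HCO3⁻]:  pH = pK2 − log₁₀([HCO3⁻]/[CO3^2-])
log₁₀(8330) = +3.921
pH = 10.38 − (+3.921) = 6.46

pH = 6.46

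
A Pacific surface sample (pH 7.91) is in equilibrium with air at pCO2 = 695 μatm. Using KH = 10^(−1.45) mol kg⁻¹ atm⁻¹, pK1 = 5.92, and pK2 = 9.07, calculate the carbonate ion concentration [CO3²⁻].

[CO3²⁻] = 0.167 mmol/kg

[CO2*] = KH · pCO2 = 10^(−1.45) × 695×10^-6 = 2.466×10^-5 mol/kg
α₀ = 1/(1 + K1/[H⁺] + K1K2/[H⁺]²) = 1/(1 + 10^+1.99 + 10^+0.83) = 0.009480
DIC = [CO2*]/α₀ = 2.466×10^-5 / 0.009480 = 2.601 mmol/kg
[CO3²⁻] = α₂·DIC; α₂ = 0.06409, so [CO3²⁻] = 0.06409 × 2.601 = 0.167 mmol/kg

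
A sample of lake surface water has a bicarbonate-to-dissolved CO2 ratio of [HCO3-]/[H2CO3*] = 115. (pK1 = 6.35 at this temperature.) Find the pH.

pH = 8.41

From K1 = [H⁺][HCO3-]/[H2CO3*]:  pH = pK1 + log₁₀([HCO3-]/[H2CO3*])
log₁₀(115) = +2.061
pH = 6.35 + (+2.061) = 8.41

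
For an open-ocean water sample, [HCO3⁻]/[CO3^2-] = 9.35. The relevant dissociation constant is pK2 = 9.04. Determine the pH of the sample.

pH = 8.07

From K2 = [H⁺][CO3^2-]/[HCO3⁻]:  pH = pK2 − log₁₀([HCO3⁻]/[CO3^2-])
log₁₀(9.35) = +0.971
pH = 9.04 − (+0.971) = 8.07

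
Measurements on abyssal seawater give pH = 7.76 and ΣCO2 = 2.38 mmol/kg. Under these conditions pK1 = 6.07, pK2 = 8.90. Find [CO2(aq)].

[CO2*] = 0.0445 mmol/kg

α₀ = 1 / (1 + K1/[H⁺] + K1K2/[H⁺]²) = 1 / (1 + 10^+1.69 + 10^+0.55)
   = 1 / (1 + 48.978 + 3.5481) = 1/53.526 = 0.01868
[CO2*] = α₀ × DIC = 0.01868 × 2.38 = 0.0445 mmol/kg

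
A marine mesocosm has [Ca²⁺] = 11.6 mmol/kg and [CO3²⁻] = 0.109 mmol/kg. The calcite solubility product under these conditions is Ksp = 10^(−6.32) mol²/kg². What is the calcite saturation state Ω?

Ω = 2.64

Ksp = 10^(−6.32) = 4.786×10^-7
Ω = [Ca²⁺][CO3²⁻]/Ksp = (11.6×10^-3)(0.109×10^-3) / 4.786×10^-7 = 2.64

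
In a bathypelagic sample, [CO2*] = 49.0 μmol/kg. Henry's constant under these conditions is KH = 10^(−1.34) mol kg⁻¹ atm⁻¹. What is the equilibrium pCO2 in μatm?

KH = 10^(−1.34) = 4.571×10^-2 mol kg⁻¹ atm⁻¹
pCO2 = [CO2*]/KH = 49.0×10^-6 / 4.571×10^-2 = 1.07×10^-3 atm = 1070 μatm

pCO2 = 1070 μatm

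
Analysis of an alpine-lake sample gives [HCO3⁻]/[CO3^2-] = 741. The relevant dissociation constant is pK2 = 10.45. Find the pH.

pH = 7.58

From K2 = [H⁺][CO3^2-]/[HCO3⁻]:  pH = pK2 − log₁₀([HCO3⁻]/[CO3^2-])
log₁₀(741) = +2.870
pH = 10.45 − (+2.870) = 7.58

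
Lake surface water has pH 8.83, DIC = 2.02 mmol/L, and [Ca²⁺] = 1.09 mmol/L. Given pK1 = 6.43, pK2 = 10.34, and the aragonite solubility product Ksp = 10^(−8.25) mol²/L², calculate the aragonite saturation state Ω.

α₂ = 1 / (1 + [H⁺]/K2 + [H⁺]²/(K1K2)) = 1 / (1 + 10^+1.51 + 10^-0.89)
   = 1 / (1 + 32.359 + 0.12882) = 1/33.488 = 0.02986
[CO3²⁻] = α₂ × DIC = 0.02986 × 2.02 = 0.06032 mmol/L
Ksp = 10^(−8.25) = 5.623×10^-9
Ω = [Ca²⁺][CO3²⁻]/Ksp = (1.09×10^-3)(6.032×10^-5) / 5.623×10^-9 = 11.7

Ω = 11.7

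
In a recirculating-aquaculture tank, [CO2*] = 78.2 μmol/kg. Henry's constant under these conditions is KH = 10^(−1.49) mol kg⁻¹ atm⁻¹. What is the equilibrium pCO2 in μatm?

pCO2 = 2420 μatm

KH = 10^(−1.49) = 3.236×10^-2 mol kg⁻¹ atm⁻¹
pCO2 = [CO2*]/KH = 78.2×10^-6 / 3.236×10^-2 = 2.42×10^-3 atm = 2420 μatm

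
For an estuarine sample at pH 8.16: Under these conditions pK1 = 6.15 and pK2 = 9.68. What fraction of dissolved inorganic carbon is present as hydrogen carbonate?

α₁ = 0.962

α₁ = 1 / (1 + [H⁺]/K1 + K2/[H⁺]) = 1 / (1 + 10^-2.01 + 10^-1.52)
   = 1 / (1 + 0.0097724 + 0.030200) = 1/1.0400 = 0.9616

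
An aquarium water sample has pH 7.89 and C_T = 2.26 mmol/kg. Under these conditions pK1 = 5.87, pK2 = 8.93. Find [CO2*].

α₀ = 1 / (1 + K1/[H⁺] + K1K2/[H⁺]²) = 1 / (1 + 10^+2.02 + 10^+0.98)
   = 1 / (1 + 104.71 + 9.5499) = 1/115.26 = 0.008676
[CO2*] = α₀ × DIC = 0.008676 × 2.26 = 0.0196 mmol/kg = 19.6 μmol/kg

[CO2*] = 19.6 μmol/kg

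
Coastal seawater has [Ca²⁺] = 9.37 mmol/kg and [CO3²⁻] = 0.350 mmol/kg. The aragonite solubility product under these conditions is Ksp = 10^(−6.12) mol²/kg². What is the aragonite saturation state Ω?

Ksp = 10^(−6.12) = 7.586×10^-7
Ω = [Ca²⁺][CO3²⁻]/Ksp = (9.37×10^-3)(0.350×10^-3) / 7.586×10^-7 = 4.32

Ω = 4.32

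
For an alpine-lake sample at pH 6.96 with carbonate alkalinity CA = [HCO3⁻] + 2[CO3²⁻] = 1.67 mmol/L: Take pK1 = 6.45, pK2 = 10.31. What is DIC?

DIC = 2.18 mmol/L

CA = [HCO3⁻] + 2[CO3²⁻] = (α₁ + 2α₂)·DIC
At pH 6.96: [H⁺]/K1 = 10^-0.51 = 0.30903, K2/[H⁺] = 10^-3.35 = 0.00044668
α₁ = 1/(1 + 0.30903 + 0.00044668) = 1/1.3095 = 0.7637; α₂ = α₁·K2/[H⁺] = 0.0003411
α₁ + 2α₂ = 0.7643
DIC = CA / (α₁ + 2α₂) = 1.67 / 0.7643 = 2.18 mmol/L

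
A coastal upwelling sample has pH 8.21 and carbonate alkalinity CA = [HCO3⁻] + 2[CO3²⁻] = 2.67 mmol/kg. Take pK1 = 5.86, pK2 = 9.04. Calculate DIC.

CA = [HCO3⁻] + 2[CO3²⁻] = (α₁ + 2α₂)·DIC
At pH 8.21: [H⁺]/K1 = 10^-2.35 = 0.0044668, K2/[H⁺] = 10^-0.83 = 0.14791
α₁ = 1/(1 + 0.0044668 + 0.14791) = 1/1.1524 = 0.8678; α₂ = α₁·K2/[H⁺] = 0.1284
α₁ + 2α₂ = 1.1245
DIC = CA / (α₁ + 2α₂) = 2.67 / 1.1245 = 2.37 mmol/kg

DIC = 2.37 mmol/kg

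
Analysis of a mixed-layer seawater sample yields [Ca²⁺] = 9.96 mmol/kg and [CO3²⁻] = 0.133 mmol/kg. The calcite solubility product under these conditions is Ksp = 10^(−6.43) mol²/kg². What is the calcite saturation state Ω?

Ksp = 10^(−6.43) = 3.715×10^-7
Ω = [Ca²⁺][CO3²⁻]/Ksp = (9.96×10^-3)(0.133×10^-3) / 3.715×10^-7 = 3.57

Ω = 3.57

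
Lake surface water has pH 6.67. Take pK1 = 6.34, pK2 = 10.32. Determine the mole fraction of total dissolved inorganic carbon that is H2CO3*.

α₀ = 0.319

α₀ = 1 / (1 + K1/[H⁺] + K1K2/[H⁺]²) = 1 / (1 + 10^+0.33 + 10^-3.32)
   = 1 / (1 + 2.1380 + 0.00047863) = 1/3.1384 = 0.3186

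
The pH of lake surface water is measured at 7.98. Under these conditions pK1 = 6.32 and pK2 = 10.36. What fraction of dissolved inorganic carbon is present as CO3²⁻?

α₂ = 0.00406

α₂ = 1 / (1 + [H⁺]/K2 + [H⁺]²/(K1K2)) = 1 / (1 + 10^+2.38 + 10^+0.72)
   = 1 / (1 + 239.88 + 5.2481) = 1/246.13 = 0.004063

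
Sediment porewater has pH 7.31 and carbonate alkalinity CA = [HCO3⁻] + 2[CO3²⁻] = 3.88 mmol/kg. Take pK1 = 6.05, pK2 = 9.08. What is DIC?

DIC = 4.02 mmol/kg

CA = [HCO3⁻] + 2[CO3²⁻] = (α₁ + 2α₂)·DIC
At pH 7.31: [H⁺]/K1 = 10^-1.26 = 0.054954, K2/[H⁺] = 10^-1.77 = 0.016982
α₁ = 1/(1 + 0.054954 + 0.016982) = 1/1.0719 = 0.9329; α₂ = α₁·K2/[H⁺] = 0.01584
α₁ + 2α₂ = 0.9646
DIC = CA / (α₁ + 2α₂) = 3.88 / 0.9646 = 4.02 mmol/kg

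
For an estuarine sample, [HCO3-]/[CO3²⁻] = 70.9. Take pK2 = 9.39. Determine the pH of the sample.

pH = 7.54

From K2 = [H⁺][CO3²⁻]/[HCO3-]:  pH = pK2 − log₁₀([HCO3-]/[CO3²⁻])
log₁₀(70.9) = +1.851
pH = 9.39 − (+1.851) = 7.54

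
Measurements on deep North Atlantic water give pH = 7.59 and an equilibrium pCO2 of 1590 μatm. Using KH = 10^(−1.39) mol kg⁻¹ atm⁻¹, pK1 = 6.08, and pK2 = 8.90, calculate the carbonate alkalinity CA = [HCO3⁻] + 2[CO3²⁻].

CA = 2.30 mmol/kg

[CO2*] = KH · pCO2 = 10^(−1.39) × 1590×10^-6 = 6.477×10^-5 mol/kg
α₀ = 1/(1 + K1/[H⁺] + K1K2/[H⁺]²) = 1/(1 + 10^+1.51 + 10^+0.20) = 0.02862
DIC = [CO2*]/α₀ = 6.477×10^-5 / 0.02862 = 2.263 mmol/kg
CA = (α₁ + 2α₂)·DIC = (0.9260 + 2×0.04535) × 2.263 = 2.30 mmol/kg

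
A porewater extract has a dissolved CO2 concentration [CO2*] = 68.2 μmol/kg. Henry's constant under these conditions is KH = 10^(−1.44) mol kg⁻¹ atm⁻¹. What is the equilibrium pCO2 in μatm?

pCO2 = 1880 μatm

KH = 10^(−1.44) = 3.631×10^-2 mol kg⁻¹ atm⁻¹
pCO2 = [CO2*]/KH = 68.2×10^-6 / 3.631×10^-2 = 1.88×10^-3 atm = 1880 μatm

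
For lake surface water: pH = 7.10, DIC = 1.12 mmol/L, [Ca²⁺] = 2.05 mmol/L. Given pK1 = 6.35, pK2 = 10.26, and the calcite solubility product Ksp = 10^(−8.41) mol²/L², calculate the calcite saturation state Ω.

α₂ = 1 / (1 + [H⁺]/K2 + [H⁺]²/(K1K2)) = 1 / (1 + 10^+3.16 + 10^+2.41)
   = 1 / (1 + 1445.4 + 257.04) = 1/1703.5 = 0.0005870
[CO3²⁻] = α₂ × DIC = 0.0005870 × 1.12 = 0.0006575 mmol/L = 0.6575 μmol/L
Ksp = 10^(−8.41) = 3.890×10^-9
Ω = [Ca²⁺][CO3²⁻]/Ksp = (2.05×10^-3)(6.575×10^-7) / 3.890×10^-9 = 0.346

Ω = 0.346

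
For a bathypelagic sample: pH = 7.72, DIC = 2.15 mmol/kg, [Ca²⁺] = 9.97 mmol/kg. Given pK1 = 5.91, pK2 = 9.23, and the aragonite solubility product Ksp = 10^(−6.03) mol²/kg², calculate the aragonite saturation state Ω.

Ω = 0.678

α₂ = 1 / (1 + [H⁺]/K2 + [H⁺]²/(K1K2)) = 1 / (1 + 10^+1.51 + 10^-0.30)
   = 1 / (1 + 32.359 + 0.50119) = 1/33.861 = 0.02953
[CO3²⁻] = α₂ × DIC = 0.02953 × 2.15 = 0.06350 mmol/kg
Ksp = 10^(−6.03) = 9.333×10^-7
Ω = [Ca²⁺][CO3²⁻]/Ksp = (9.97×10^-3)(6.350×10^-5) / 9.333×10^-7 = 0.678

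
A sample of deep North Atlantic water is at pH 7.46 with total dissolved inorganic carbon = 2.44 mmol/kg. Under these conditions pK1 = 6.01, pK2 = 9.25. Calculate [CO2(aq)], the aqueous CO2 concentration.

α₀ = 1 / (1 + K1/[H⁺] + K1K2/[H⁺]²) = 1 / (1 + 10^+1.45 + 10^-0.34)
   = 1 / (1 + 28.184 + 0.45709) = 1/29.641 = 0.03374
[CO2*] = α₀ × DIC = 0.03374 × 2.44 = 0.0823 mmol/kg

[CO2*] = 0.0823 mmol/kg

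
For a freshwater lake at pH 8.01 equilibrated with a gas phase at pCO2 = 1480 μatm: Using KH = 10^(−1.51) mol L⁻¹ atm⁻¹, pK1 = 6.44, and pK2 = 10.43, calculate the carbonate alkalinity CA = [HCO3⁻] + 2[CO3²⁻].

[CO2*] = KH · pCO2 = 10^(−1.51) × 1480×10^-6 = 4.574×10^-5 mol/L
α₀ = 1/(1 + K1/[H⁺] + K1K2/[H⁺]²) = 1/(1 + 10^+1.57 + 10^-0.85) = 0.02611
DIC = [CO2*]/α₀ = 4.574×10^-5 / 0.02611 = 1.751 mmol/L
CA = (α₁ + 2α₂)·DIC = (0.9702 + 2×0.003689) × 1.751 = 1.71 mmol/L

CA = 1.71 mmol/L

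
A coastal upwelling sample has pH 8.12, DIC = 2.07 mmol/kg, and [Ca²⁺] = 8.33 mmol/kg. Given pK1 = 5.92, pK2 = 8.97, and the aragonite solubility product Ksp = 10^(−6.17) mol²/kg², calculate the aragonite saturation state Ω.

Ω = 3.14

α₂ = 1 / (1 + [H⁺]/K2 + [H⁺]²/(K1K2)) = 1 / (1 + 10^+0.85 + 10^-1.35)
   = 1 / (1 + 7.0795 + 0.044668) = 1/8.1241 = 0.1231
[CO3²⁻] = α₂ × DIC = 0.1231 × 2.07 = 0.2548 mmol/kg
Ksp = 10^(−6.17) = 6.761×10^-7
Ω = [Ca²⁺][CO3²⁻]/Ksp = (8.33×10^-3)(2.548×10^-4) / 6.761×10^-7 = 3.14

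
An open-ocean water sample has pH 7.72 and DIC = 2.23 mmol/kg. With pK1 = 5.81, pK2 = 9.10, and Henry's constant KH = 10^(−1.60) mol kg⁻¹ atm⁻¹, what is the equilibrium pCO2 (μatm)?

α₀ = 1 / (1 + K1/[H⁺] + K1K2/[H⁺]²) = 1 / (1 + 10^+1.91 + 10^+0.53)
   = 1 / (1 + 81.283 + 3.3884) = 1/85.671 = 0.01167
[CO2*] = α₀ × DIC = 0.01167 × 2.23 = 0.02603 mmol/kg
pCO2 = [CO2*]/KH = 2.603×10^-5 / 2.512×10^-2 = 1040 μatm

pCO2 = 1040 μatm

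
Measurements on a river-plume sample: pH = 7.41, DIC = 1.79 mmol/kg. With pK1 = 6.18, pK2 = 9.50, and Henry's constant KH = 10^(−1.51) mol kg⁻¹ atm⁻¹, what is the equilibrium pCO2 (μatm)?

α₀ = 1 / (1 + K1/[H⁺] + K1K2/[H⁺]²) = 1 / (1 + 10^+1.23 + 10^-0.86)
   = 1 / (1 + 16.982 + 0.13804) = 1/18.120 = 0.05519
[CO2*] = α₀ × DIC = 0.05519 × 1.79 = 0.09878 mmol/kg
pCO2 = [CO2*]/KH = 9.878×10^-5 / 3.090×10^-2 = 3200 μatm

pCO2 = 3200 μatm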